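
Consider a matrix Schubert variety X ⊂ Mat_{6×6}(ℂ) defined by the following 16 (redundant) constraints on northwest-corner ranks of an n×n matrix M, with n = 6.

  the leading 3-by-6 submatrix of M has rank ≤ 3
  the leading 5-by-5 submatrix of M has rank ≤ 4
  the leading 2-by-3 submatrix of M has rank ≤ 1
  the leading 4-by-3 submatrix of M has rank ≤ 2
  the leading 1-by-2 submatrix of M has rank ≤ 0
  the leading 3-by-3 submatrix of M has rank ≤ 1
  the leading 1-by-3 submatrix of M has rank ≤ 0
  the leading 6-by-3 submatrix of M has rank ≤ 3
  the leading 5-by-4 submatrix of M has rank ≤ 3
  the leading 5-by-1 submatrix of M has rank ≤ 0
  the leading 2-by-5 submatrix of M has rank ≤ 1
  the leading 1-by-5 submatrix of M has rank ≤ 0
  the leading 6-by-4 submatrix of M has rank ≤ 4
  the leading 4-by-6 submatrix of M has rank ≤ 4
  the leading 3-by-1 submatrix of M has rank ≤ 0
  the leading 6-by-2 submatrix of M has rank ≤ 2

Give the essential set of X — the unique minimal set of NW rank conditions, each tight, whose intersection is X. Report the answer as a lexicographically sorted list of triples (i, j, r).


Computing R[i][j] = min implied NW-rank bound (n=6, 16 conditions):

  R[1]: 0 | 0 | 0 | 0 | 0 | 1
  R[2]: 0 | 1 | 1 | 1 | 1 | 2
  R[3]: 0 | 1 | 1 | 2 | 2 | 3
  R[4]: 0 | 1 | 2 | 3 | 3 | 4
  R[5]: 0 | 1 | 2 | 3 | 4 | 5
  R[6]: 1 | 2 | 3 | 4 | 5 | 6

the unique w with this rank table is (6, 2, 4, 3, 5, 1).

Fulton essential set (3 of the 10 Rothe cells):

[(1, 5, 0), (3, 3, 1), (5, 1, 0)]


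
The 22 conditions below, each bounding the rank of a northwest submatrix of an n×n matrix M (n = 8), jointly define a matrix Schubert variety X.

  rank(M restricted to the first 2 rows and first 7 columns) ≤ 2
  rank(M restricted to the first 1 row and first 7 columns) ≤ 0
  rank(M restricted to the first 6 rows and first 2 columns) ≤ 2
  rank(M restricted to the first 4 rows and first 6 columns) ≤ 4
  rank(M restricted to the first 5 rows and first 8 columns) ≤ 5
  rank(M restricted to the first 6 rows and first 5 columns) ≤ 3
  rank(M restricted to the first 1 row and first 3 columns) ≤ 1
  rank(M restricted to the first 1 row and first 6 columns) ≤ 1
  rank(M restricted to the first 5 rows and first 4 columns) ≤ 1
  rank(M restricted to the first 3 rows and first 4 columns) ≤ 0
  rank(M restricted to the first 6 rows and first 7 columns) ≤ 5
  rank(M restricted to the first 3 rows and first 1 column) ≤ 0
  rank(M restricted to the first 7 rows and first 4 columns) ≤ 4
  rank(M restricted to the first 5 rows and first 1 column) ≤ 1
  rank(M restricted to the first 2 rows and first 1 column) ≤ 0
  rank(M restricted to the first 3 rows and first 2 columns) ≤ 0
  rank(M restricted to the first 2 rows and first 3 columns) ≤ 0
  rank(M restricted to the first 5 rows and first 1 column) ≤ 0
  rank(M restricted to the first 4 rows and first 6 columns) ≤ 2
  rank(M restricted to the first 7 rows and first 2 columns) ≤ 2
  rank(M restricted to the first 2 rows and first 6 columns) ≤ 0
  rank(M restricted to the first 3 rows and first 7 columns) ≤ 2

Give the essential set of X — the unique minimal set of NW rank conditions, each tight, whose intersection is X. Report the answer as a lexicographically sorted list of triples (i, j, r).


Rank table r_w(8×8) implied by the 22 constraints:

  row 1: 0 | 0 | 0 | 0 | 0 | 0 | 0 | 1
  row 2: 0 | 0 | 0 | 0 | 0 | 0 | 1 | 2
  row 3: 0 | 0 | 0 | 0 | 1 | 1 | 2 | 3
  row 4: 0 | 1 | 1 | 1 | 2 | 2 | 3 | 4
  row 5: 0 | 1 | 1 | 1 | 2 | 3 | 4 | 5
  row 6: 1 | 2 | 2 | 2 | 3 | 4 | 5 | 6
  row 7: 1 | 2 | 3 | 3 | 4 | 5 | 6 | 7
  row 8: 1 | 2 | 3 | 4 | 5 | 6 | 7 | 8

the unique w with this rank table is (8, 7, 5, 2, 6, 1, 3, 4).

D(w) has 21 cells with 5 SE-corners; essential set:

[(1, 7, 0), (2, 6, 0), (3, 4, 0), (5, 1, 0), (5, 4, 1)]


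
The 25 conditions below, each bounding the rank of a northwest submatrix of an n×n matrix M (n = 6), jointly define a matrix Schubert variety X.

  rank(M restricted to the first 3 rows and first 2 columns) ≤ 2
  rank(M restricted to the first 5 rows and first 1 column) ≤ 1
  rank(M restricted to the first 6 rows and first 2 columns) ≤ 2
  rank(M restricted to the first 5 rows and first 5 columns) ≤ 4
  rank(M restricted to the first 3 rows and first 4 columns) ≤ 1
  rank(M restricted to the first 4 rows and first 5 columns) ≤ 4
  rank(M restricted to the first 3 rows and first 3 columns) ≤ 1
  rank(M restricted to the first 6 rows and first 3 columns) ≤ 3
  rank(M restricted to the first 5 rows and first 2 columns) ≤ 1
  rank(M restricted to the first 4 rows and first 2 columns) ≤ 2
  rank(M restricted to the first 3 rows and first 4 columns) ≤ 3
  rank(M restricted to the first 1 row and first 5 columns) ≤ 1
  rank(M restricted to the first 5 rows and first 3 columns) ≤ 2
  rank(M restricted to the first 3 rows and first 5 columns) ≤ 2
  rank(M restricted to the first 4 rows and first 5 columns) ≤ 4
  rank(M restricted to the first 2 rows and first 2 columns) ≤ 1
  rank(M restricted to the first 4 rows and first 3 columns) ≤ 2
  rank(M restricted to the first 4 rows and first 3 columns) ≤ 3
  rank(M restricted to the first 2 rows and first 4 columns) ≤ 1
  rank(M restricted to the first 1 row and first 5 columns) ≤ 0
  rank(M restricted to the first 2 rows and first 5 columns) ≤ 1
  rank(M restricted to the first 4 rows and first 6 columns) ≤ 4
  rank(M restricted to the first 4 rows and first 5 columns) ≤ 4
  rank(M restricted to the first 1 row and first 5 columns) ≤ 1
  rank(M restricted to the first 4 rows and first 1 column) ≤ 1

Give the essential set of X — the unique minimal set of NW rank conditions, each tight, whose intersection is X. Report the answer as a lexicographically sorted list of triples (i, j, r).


The tightest implied rank at each (i,j), from the 25 conditions:

  i=1: 0 0 0 0 0 1
  i=2: 1 1 1 1 1 2
  i=3: 1 1 1 1 2 3
  i=4: 1 1 2 2 3 4
  i=5: 1 1 2 3 4 5
  i=6: 1 2 3 4 5 6

second differences of R give the permutation w = (6, 1, 5, 3, 4, 2).

3 SE-corners of the 10-cell Rothe diagram give Ess(w):

[(1, 5, 0), (3, 4, 1), (5, 2, 1)]


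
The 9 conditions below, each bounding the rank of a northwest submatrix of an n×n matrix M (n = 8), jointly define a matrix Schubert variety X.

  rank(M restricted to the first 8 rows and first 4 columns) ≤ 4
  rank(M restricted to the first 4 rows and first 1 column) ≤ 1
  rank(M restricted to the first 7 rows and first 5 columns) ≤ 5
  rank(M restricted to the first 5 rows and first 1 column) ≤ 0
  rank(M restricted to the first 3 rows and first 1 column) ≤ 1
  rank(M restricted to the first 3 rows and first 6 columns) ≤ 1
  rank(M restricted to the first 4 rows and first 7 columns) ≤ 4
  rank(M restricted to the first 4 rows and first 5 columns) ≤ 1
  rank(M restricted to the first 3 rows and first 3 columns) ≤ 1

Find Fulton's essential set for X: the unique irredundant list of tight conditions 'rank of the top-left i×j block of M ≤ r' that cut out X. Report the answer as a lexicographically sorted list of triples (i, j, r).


Rank table r_w(8×8) implied by the 9 constraints:

  0  1  1  1  1  1  1  1
  0  1  1  1  1  1  2  2
  0  1  1  1  1  1  2  3
  0  1  1  1  1  2  3  4
  0  1  2  2  2  3  4  5
  1  2  3  3  3  4  5  6
  1  2  3  4  4  5  6  7
  1  2  3  4  5  6  7  8

second differences of R give the permutation w = (2, 7, 8, 6, 3, 1, 4, 5).

ℓ(w)=16; the 3 essential cells (i,j,r):

[(3, 6, 1), (4, 5, 1), (5, 1, 0)]


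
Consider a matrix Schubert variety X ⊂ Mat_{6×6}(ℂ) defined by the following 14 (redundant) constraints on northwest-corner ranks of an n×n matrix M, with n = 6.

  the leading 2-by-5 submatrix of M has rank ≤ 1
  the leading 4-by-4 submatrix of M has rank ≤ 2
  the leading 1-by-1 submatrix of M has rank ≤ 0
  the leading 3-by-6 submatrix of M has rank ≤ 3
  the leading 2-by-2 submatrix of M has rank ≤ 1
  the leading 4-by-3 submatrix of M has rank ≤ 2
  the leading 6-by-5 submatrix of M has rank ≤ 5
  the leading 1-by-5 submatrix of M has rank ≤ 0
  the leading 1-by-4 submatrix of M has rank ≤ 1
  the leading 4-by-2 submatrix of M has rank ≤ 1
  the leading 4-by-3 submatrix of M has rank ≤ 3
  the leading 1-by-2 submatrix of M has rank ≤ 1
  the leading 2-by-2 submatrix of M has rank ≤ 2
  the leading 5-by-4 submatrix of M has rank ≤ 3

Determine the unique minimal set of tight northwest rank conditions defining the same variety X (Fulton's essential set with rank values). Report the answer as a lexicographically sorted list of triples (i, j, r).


Propagating the 14 rank bounds to every northwest block:

  i=1: 0  0  0  0  0  1
  i=2: 1  1  1  1  1  2
  i=3: 1  1  2  2  2  3
  i=4: 1  1  2  2  3  4
  i=5: 1  2  3  3  4  5
  i=6: 1  2  3  4  5  6

reading off 1-entries of Δ²R: w = (6, 1, 3, 5, 2, 4).

3 SE-corners of the 8-cell Rothe diagram give Ess(w):

[(1, 5, 0), (4, 2, 1), (4, 4, 2)]


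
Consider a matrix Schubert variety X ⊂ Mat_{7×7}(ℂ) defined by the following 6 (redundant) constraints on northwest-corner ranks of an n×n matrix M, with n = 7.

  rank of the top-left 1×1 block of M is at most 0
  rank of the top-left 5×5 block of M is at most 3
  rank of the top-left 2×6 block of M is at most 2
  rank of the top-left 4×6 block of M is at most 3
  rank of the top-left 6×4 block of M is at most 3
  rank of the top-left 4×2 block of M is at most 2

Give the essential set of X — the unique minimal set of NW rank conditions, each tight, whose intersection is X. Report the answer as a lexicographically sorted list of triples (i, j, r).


Rank table r_w(7×7) implied by the 6 constraints:

  0 | 1 | 1 | 1 | 1 | 1 | 1
  1 | 2 | 2 | 2 | 2 | 2 | 2
  1 | 2 | 3 | 3 | 3 | 3 | 3
  1 | 2 | 3 | 3 | 3 | 3 | 4
  1 | 2 | 3 | 3 | 3 | 4 | 5
  1 | 2 | 3 | 3 | 4 | 5 | 6
  1 | 2 | 3 | 4 | 5 | 6 | 7

so w = (2, 1, 3, 7, 6, 5, 4).

Rothe diagram D(w) (7 cells), 4 SE-corners (essential conditions):

[(1, 1, 0), (4, 6, 3), (5, 5, 3), (6, 4, 3)]


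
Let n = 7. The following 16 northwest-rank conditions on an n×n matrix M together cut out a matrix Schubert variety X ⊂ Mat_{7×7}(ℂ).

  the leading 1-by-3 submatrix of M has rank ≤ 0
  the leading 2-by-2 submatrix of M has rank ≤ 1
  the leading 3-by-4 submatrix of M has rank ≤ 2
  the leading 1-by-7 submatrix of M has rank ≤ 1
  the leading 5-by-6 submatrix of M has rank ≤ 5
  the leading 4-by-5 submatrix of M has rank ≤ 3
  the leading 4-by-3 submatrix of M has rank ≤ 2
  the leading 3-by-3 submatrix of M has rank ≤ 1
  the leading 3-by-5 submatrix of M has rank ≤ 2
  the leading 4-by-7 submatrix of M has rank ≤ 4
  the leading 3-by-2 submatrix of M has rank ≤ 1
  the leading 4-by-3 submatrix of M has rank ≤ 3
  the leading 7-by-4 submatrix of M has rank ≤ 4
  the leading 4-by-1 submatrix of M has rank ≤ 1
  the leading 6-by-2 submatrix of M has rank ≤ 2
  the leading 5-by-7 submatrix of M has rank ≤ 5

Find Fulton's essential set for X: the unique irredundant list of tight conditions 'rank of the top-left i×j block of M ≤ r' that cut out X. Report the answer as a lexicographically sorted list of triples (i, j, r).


The tightest implied rank at each (i,j), from the 16 conditions:

  0 | 0 | 0 | 1 | 1 | 1 | 1
  1 | 1 | 1 | 2 | 2 | 2 | 2
  1 | 1 | 1 | 2 | 2 | 3 | 3
  1 | 2 | 2 | 3 | 3 | 4 | 4
  1 | 2 | 3 | 4 | 4 | 5 | 5
  1 | 2 | 3 | 4 | 5 | 6 | 6
  1 | 2 | 3 | 4 | 5 | 6 | 7

so w = (4, 1, 6, 2, 3, 5, 7).

3 SE-corners of the 6-cell Rothe diagram give Ess(w):

[(1, 3, 0), (3, 3, 1), (3, 5, 2)]


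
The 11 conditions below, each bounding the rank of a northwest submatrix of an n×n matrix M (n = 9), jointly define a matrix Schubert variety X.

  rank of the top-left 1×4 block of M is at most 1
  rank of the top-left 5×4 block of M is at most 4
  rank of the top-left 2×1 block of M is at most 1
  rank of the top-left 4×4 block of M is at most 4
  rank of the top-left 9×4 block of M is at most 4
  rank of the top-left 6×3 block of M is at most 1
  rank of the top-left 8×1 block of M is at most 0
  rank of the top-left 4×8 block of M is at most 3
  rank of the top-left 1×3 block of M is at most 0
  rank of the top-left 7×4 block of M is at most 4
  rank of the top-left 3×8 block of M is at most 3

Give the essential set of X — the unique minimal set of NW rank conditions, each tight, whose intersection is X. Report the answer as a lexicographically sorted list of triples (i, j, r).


Recovering R(i,j) via the rank-extension bound from the 11 conditions:

  row 1: 0, 0, 0, 1, 1, 1, 1, 1, 1
  row 2: 0, 1, 1, 2, 2, 2, 2, 2, 2
  row 3: 0, 1, 1, 2, 3, 3, 3, 3, 3
  row 4: 0, 1, 1, 2, 3, 3, 3, 3, 4
  row 5: 0, 1, 1, 2, 3, 4, 4, 4, 5
  row 6: 0, 1, 1, 2, 3, 4, 5, 5, 6
  row 7: 0, 1, 2, 3, 4, 5, 6, 6, 7
  row 8: 0, 1, 2, 3, 4, 5, 6, 7, 8
  row 9: 1, 2, 3, 4, 5, 6, 7, 8, 9

the unique w with this rank table is (4, 2, 5, 9, 6, 7, 3, 8, 1).

Fulton essential set (4 of the 17 Rothe cells):

[(1, 3, 0), (4, 8, 3), (6, 3, 1), (8, 1, 0)]


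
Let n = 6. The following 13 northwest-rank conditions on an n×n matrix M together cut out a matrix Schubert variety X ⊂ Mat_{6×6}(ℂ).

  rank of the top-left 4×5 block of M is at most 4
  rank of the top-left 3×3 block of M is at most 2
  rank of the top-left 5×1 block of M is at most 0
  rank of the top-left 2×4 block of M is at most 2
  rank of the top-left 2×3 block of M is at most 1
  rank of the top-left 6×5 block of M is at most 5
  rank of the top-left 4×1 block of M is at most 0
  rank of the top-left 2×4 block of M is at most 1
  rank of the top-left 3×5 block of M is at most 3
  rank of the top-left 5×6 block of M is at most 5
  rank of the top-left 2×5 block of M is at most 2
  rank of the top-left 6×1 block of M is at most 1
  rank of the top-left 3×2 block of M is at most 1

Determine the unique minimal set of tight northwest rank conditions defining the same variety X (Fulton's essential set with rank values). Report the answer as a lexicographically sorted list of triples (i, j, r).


The tightest implied rank at each (i,j), from the 13 conditions:

  R[1]: 0 1 1 1 1 1
  R[2]: 0 1 1 1 2 2
  R[3]: 0 1 2 2 3 3
  R[4]: 0 1 2 3 4 4
  R[5]: 0 1 2 3 4 5
  R[6]: 1 2 3 4 5 6

reading off 1-entries of Δ²R: w = (2, 5, 3, 4, 6, 1).

|D(w)|=7, |Ess(w)|=2:

[(2, 4, 1), (5, 1, 0)]


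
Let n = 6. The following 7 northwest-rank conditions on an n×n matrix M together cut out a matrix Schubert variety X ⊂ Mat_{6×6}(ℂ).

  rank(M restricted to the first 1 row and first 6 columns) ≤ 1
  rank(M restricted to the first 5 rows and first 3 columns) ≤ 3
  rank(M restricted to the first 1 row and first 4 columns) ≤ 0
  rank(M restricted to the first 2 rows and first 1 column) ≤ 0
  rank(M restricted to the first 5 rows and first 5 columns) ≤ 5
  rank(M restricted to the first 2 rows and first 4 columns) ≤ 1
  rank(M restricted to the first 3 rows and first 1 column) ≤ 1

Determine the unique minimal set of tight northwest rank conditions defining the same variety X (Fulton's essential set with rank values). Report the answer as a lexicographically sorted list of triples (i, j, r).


Recovering R(i,j) via the rank-extension bound from the 7 conditions:

  0 0 0 0 1 1
  0 1 1 1 2 2
  1 2 2 2 3 3
  1 2 3 3 4 4
  1 2 3 4 5 5
  1 2 3 4 5 6

so w = (5, 2, 1, 3, 4, 6).

ℓ(w)=5; the 2 essential cells (i,j,r):

[(1, 4, 0), (2, 1, 0)]


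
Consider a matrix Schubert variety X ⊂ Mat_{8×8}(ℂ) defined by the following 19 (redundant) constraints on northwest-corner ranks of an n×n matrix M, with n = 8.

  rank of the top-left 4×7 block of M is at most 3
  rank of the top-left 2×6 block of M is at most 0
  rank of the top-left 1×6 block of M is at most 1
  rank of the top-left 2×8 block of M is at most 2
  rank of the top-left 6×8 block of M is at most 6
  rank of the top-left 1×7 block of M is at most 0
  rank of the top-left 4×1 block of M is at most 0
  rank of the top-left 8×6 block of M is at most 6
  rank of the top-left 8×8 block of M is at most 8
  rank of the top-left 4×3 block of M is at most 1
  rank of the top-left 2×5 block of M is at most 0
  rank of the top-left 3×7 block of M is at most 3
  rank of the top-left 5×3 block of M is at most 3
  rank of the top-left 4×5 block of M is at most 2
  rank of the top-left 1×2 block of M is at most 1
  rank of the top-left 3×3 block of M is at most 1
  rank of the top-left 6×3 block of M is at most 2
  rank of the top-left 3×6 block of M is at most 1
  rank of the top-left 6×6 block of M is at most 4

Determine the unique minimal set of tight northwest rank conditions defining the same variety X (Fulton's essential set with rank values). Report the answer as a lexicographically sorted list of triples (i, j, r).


The tightest implied rank at each (i,j), from the 19 conditions:

  row 1: 0, 0, 0, 0, 0, 0, 0, 1
  row 2: 0, 0, 0, 0, 0, 0, 1, 2
  row 3: 0, 1, 1, 1, 1, 1, 2, 3
  row 4: 0, 1, 1, 2, 2, 2, 3, 4
  row 5: 1, 2, 2, 3, 3, 3, 4, 5
  row 6: 1, 2, 2, 3, 4, 4, 5, 6
  row 7: 1, 2, 3, 4, 5, 5, 6, 7
  row 8: 1, 2, 3, 4, 5, 6, 7, 8

reading off 1-entries of Δ²R: w = (8, 7, 2, 4, 1, 5, 3, 6).

5 SE-corners of the 17-cell Rothe diagram give Ess(w):

[(1, 7, 0), (2, 6, 0), (4, 1, 0), (4, 3, 1), (6, 3, 2)]


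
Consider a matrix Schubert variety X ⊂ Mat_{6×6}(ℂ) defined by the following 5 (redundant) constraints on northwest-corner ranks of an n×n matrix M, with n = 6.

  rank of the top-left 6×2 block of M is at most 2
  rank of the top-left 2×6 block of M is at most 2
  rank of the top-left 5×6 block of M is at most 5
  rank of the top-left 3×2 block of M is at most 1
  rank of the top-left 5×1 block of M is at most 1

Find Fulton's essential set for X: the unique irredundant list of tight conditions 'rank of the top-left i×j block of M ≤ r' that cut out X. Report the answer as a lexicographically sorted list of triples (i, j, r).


The tightest implied rank at each (i,j), from the 5 conditions:

  R[1]: 1  1  1  1  1  1
  R[2]: 1  1  2  2  2  2
  R[3]: 1  1  2  3  3  3
  R[4]: 1  2  3  4  4  4
  R[5]: 1  2  3  4  5  5
  R[6]: 1  2  3  4  5  6

second differences of R give the permutation w = (1, 3, 4, 2, 5, 6).

1 SE-corner of the 2-cell Rothe diagram gives Ess(w):

[(3, 2, 1)]


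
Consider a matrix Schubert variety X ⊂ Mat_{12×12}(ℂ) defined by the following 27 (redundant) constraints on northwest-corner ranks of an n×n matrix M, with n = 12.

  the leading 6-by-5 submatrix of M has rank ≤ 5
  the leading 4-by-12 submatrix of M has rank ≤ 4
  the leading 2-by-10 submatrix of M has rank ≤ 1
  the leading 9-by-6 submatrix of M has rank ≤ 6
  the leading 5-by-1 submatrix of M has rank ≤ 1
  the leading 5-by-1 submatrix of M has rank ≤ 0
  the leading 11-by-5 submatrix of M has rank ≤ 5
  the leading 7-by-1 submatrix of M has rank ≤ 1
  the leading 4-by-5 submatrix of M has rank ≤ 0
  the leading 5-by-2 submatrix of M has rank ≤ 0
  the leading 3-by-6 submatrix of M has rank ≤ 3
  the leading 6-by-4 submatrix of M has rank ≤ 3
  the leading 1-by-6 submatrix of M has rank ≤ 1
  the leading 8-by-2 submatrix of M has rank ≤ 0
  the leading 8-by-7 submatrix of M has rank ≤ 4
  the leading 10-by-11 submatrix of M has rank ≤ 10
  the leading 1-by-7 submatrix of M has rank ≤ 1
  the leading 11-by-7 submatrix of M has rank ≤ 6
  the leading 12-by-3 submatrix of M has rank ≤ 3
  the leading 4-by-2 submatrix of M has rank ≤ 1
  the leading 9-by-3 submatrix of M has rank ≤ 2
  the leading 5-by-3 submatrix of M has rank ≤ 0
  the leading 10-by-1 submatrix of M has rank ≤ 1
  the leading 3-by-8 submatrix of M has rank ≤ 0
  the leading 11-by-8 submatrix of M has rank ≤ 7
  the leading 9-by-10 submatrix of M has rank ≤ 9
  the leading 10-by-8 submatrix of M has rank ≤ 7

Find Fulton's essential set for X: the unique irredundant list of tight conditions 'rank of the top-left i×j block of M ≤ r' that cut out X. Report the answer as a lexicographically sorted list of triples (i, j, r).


Recovering R(i,j) via the rank-extension bound from the 27 conditions:

  R[1]: 0, 0, 0, 0, 0, 0, 0, 0, 1, 1, 1, 1
  R[2]: 0, 0, 0, 0, 0, 0, 0, 0, 1, 1, 2, 2
  R[3]: 0, 0, 0, 0, 0, 0, 0, 0, 1, 2, 3, 3
  R[4]: 0, 0, 0, 0, 0, 1, 1, 1, 2, 3, 4, 4
  R[5]: 0, 0, 0, 1, 1, 2, 2, 2, 3, 4, 5, 5
  R[6]: 0, 0, 1, 2, 2, 3, 3, 3, 4, 5, 6, 6
  R[7]: 0, 0, 1, 2, 3, 4, 4, 4, 5, 6, 7, 7
  R[8]: 0, 0, 1, 2, 3, 4, 4, 5, 6, 7, 8, 8
  R[9]: 1, 1, 2, 3, 4, 5, 5, 6, 7, 8, 9, 9
  R[10]: 1, 2, 3, 4, 5, 6, 6, 7, 8, 9, 10, 10
  R[11]: 1, 2, 3, 4, 5, 6, 6, 7, 8, 9, 10, 11
  R[12]: 1, 2, 3, 4, 5, 6, 7, 8, 9, 10, 11, 12

second differences of R give the permutation w = (9, 11, 10, 6, 4, 3, 5, 8, 1, 2, 12, 7).

7 SE-corners of the 41-cell Rothe diagram give Ess(w):

[(2, 10, 1), (3, 8, 0), (4, 5, 0), (5, 3, 0), (8, 2, 0), (8, 7, 4), (11, 7, 6)]


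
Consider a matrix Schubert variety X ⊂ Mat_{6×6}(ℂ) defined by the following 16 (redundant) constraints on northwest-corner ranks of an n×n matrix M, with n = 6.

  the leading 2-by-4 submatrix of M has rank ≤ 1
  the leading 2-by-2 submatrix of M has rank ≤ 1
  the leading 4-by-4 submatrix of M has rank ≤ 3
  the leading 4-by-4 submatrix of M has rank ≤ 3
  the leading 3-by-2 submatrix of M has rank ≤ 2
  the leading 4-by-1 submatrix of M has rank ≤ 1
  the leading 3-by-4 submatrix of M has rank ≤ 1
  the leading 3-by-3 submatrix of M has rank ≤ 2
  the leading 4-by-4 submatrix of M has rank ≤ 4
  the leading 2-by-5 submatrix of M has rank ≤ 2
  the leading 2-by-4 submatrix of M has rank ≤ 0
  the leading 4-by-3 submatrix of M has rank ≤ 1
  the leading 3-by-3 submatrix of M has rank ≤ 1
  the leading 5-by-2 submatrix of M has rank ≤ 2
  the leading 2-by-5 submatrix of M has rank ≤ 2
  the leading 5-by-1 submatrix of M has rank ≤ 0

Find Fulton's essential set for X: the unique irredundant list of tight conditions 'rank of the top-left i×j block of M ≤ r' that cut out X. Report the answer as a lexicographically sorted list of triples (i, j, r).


Rank table r_w(6×6) implied by the 16 constraints:

  i=1: 0 0 0 0 1 1
  i=2: 0 0 0 0 1 2
  i=3: 0 1 1 1 2 3
  i=4: 0 1 1 2 3 4
  i=5: 0 1 2 3 4 5
  i=6: 1 2 3 4 5 6

reading off 1-entries of Δ²R: w = (5, 6, 2, 4, 3, 1).

D(w) has 12 cells with 3 SE-corners; essential set:

[(2, 4, 0), (4, 3, 1), (5, 1, 0)]


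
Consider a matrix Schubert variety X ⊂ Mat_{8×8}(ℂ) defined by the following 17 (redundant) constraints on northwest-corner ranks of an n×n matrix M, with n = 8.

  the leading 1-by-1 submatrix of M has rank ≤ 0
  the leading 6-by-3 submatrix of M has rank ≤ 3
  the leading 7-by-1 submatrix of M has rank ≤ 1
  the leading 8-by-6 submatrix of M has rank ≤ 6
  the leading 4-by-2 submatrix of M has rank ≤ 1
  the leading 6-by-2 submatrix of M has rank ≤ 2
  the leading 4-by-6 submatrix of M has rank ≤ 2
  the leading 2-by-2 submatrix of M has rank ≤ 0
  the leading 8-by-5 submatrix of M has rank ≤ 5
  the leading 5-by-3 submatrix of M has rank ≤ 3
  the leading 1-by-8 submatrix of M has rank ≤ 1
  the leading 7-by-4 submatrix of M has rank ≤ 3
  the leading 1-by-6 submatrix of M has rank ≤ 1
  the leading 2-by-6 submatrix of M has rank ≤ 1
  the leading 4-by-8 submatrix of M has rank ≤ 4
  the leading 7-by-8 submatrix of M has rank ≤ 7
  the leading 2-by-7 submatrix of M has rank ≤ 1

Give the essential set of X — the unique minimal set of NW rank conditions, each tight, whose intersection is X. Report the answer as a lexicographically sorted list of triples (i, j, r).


Recovering R(i,j) via the rank-extension bound from the 17 conditions:

  row 1: 0  0  1  1  1  1  1  1
  row 2: 0  0  1  1  1  1  1  2
  row 3: 1  1  2  2  2  2  2  3
  row 4: 1  1  2  2  2  2  3  4
  row 5: 1  2  3  3  3  3  4  5
  row 6: 1  2  3  3  4  4  5  6
  row 7: 1  2  3  3  4  5  6  7
  row 8: 1  2  3  4  5  6  7  8

the unique w with this rank table is (3, 8, 1, 7, 2, 5, 6, 4).

Fulton essential set (5 of the 14 Rothe cells):

[(2, 2, 0), (2, 7, 1), (4, 2, 1), (4, 6, 2), (7, 4, 3)]


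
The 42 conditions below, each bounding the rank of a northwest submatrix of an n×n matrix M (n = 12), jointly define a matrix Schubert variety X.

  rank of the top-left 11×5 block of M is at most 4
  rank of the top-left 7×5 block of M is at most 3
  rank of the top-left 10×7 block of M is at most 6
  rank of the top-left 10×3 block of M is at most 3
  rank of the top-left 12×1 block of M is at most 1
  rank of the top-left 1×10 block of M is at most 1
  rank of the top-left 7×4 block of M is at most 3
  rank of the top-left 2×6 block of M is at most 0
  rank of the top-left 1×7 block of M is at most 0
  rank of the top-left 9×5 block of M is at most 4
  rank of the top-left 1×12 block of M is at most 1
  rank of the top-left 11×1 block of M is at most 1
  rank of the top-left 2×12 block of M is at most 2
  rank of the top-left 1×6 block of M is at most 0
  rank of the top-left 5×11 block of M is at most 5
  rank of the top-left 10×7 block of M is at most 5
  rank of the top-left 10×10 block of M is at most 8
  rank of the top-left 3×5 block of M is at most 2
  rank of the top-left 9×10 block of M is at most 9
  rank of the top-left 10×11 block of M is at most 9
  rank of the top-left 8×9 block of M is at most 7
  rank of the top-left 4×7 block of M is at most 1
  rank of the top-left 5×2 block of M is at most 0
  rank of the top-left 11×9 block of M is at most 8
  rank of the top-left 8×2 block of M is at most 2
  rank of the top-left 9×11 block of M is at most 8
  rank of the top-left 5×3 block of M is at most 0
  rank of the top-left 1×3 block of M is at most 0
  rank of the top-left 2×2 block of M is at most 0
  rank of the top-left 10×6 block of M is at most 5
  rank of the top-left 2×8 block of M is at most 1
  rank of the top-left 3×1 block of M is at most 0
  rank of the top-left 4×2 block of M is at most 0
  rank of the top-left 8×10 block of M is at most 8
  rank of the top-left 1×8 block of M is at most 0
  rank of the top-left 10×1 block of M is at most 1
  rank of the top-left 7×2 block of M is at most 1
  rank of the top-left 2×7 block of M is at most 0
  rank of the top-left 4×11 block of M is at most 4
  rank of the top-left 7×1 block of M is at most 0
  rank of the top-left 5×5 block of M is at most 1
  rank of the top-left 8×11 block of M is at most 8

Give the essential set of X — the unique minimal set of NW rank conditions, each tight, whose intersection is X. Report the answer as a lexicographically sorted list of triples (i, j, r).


The tightest implied rank at each (i,j), from the 42 conditions:

  R[1]: 0 0 0 0 0 0 0 0 1 1 1 1
  R[2]: 0 0 0 0 0 0 0 1 2 2 2 2
  R[3]: 0 0 0 1 1 1 1 2 3 3 3 3
  R[4]: 0 0 0 1 1 1 1 2 3 4 4 4
  R[5]: 0 0 0 1 1 2 2 3 4 5 5 5
  R[6]: 0 1 1 2 2 3 3 4 5 6 6 6
  R[7]: 0 1 2 3 3 4 4 5 6 7 7 7
  R[8]: 1 2 3 4 4 5 5 6 7 8 8 8
  R[9]: 1 2 3 4 4 5 5 6 7 8 8 9
  R[10]: 1 2 3 4 4 5 5 6 7 8 9 10
  R[11]: 1 2 3 4 4 5 6 7 8 9 10 11
  R[12]: 1 2 3 4 5 6 7 8 9 10 11 12

so w = (9, 8, 4, 10, 6, 2, 3, 1, 12, 11, 7, 5).

Rothe diagram D(w) (36 cells), 9 SE-corners (essential conditions):

[(1, 8, 0), (2, 7, 0), (4, 7, 1), (5, 3, 0), (5, 5, 1), (7, 1, 0), (9, 11, 8), (10, 7, 5), (11, 5, 4)]


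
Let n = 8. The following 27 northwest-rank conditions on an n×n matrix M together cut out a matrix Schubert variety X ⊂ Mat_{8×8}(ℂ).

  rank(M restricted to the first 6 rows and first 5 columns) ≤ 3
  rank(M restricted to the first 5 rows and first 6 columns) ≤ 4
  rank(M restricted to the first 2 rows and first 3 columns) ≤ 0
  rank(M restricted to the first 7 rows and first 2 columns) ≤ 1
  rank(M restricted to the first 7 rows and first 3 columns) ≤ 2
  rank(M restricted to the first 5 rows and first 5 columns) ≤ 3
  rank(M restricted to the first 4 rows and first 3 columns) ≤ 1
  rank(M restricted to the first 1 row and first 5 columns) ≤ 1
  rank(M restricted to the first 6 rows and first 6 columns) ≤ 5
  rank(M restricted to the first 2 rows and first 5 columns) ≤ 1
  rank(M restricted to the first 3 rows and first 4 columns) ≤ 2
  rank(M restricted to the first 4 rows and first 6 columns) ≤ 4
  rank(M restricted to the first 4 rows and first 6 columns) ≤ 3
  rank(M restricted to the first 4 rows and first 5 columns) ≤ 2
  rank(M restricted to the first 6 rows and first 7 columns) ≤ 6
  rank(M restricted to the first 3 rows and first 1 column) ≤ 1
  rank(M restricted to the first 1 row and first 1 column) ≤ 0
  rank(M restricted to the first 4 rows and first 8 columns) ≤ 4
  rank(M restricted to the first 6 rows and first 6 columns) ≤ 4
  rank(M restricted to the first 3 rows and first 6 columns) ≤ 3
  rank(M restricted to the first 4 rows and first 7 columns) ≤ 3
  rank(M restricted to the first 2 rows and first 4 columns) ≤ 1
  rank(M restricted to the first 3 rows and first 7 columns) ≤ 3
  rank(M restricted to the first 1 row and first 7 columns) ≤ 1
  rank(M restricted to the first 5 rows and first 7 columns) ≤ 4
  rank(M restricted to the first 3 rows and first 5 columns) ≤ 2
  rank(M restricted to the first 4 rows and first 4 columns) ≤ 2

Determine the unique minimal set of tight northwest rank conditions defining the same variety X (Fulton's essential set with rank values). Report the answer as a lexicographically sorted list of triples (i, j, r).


The tightest implied rank at each (i,j), from the 27 conditions:

  row 1: 0  0  0  1  1  1  1  1
  row 2: 0  0  0  1  1  2  2  2
  row 3: 1  1  1  2  2  3  3  3
  row 4: 1  1  1  2  2  3  3  4
  row 5: 1  1  2  3  3  4  4  5
  row 6: 1  1  2  3  3  4  5  6
  row 7: 1  1  2  3  4  5  6  7
  row 8: 1  2  3  4  5  6  7  8

reading off 1-entries of Δ²R: w = (4, 6, 1, 8, 3, 7, 5, 2).

Fulton essential set (7 of the 15 Rothe cells):

[(2, 3, 0), (2, 5, 1), (4, 3, 1), (4, 5, 2), (4, 7, 3), (6, 5, 3), (7, 2, 1)]


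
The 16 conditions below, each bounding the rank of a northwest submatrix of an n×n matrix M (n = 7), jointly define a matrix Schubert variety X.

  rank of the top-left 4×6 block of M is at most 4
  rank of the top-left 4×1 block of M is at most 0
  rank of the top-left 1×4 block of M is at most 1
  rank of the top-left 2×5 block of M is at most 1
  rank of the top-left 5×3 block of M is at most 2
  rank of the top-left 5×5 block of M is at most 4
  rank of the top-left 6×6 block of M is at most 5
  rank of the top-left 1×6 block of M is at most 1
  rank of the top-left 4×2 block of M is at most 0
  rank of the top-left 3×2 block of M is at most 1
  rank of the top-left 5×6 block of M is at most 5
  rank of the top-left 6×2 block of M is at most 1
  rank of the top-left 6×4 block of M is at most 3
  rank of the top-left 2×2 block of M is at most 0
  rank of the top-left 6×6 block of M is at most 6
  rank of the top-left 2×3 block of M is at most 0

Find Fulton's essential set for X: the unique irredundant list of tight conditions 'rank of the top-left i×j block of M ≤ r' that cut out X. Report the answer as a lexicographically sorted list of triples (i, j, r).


Reconstructing r_w from the 16 given conditions:

  R[1]: 0, 0, 0, 1, 1, 1, 1
  R[2]: 0, 0, 0, 1, 1, 2, 2
  R[3]: 0, 0, 1, 2, 2, 3, 3
  R[4]: 0, 0, 1, 2, 3, 4, 4
  R[5]: 1, 1, 2, 3, 4, 5, 5
  R[6]: 1, 1, 2, 3, 4, 5, 6
  R[7]: 1, 2, 3, 4, 5, 6, 7

second differences of R give the permutation w = (4, 6, 3, 5, 1, 7, 2).

Fulton essential set (4 of the 12 Rothe cells):

[(2, 3, 0), (2, 5, 1), (4, 2, 0), (6, 2, 1)]


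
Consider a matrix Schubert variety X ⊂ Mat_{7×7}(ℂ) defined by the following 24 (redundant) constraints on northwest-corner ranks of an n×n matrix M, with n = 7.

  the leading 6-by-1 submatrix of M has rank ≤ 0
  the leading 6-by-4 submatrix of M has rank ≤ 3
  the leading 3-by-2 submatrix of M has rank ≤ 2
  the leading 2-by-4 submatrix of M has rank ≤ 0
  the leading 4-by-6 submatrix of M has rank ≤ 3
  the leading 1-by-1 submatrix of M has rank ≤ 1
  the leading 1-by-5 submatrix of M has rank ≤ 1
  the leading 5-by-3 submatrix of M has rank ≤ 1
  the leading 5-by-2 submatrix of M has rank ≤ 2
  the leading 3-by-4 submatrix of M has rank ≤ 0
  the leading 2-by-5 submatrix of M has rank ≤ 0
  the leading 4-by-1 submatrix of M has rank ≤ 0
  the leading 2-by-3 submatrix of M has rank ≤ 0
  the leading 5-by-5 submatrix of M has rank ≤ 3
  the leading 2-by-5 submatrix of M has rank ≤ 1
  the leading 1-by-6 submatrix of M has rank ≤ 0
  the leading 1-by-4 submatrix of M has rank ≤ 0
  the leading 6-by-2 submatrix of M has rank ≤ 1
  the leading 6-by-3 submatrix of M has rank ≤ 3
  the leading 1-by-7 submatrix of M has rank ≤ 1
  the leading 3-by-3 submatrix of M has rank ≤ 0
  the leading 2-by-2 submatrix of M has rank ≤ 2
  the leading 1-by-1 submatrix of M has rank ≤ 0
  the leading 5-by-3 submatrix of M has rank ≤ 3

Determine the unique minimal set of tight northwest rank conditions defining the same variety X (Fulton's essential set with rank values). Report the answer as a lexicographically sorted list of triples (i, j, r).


Reconstructing r_w from the 24 given conditions:

  i=1: 0  0  0  0  0  0  1
  i=2: 0  0  0  0  0  1  2
  i=3: 0  0  0  0  1  2  3
  i=4: 0  1  1  1  2  3  4
  i=5: 0  1  1  2  3  4  5
  i=6: 0  1  2  3  4  5  6
  i=7: 1  2  3  4  5  6  7

hence w(1..7) = (7, 6, 5, 2, 4, 3, 1).

Fulton essential set (5 of the 19 Rothe cells):

[(1, 6, 0), (2, 5, 0), (3, 4, 0), (5, 3, 1), (6, 1, 0)]


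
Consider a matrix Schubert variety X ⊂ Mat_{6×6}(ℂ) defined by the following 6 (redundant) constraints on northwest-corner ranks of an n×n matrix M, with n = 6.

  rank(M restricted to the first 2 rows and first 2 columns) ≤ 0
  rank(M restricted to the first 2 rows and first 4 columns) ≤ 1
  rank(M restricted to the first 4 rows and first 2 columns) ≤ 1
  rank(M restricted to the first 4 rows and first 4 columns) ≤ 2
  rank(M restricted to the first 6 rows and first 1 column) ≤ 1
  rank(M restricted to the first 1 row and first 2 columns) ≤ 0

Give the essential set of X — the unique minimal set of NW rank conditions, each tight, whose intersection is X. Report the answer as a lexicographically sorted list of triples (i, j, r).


Rank table r_w(6×6) implied by the 6 constraints:

  0, 0, 1, 1, 1, 1
  0, 0, 1, 1, 2, 2
  1, 1, 2, 2, 3, 3
  1, 1, 2, 2, 3, 4
  1, 2, 3, 3, 4, 5
  1, 2, 3, 4, 5, 6

second differences of R give the permutation w = (3, 5, 1, 6, 2, 4).

D(w) has 7 cells with 4 SE-corners; essential set:

[(2, 2, 0), (2, 4, 1), (4, 2, 1), (4, 4, 2)]


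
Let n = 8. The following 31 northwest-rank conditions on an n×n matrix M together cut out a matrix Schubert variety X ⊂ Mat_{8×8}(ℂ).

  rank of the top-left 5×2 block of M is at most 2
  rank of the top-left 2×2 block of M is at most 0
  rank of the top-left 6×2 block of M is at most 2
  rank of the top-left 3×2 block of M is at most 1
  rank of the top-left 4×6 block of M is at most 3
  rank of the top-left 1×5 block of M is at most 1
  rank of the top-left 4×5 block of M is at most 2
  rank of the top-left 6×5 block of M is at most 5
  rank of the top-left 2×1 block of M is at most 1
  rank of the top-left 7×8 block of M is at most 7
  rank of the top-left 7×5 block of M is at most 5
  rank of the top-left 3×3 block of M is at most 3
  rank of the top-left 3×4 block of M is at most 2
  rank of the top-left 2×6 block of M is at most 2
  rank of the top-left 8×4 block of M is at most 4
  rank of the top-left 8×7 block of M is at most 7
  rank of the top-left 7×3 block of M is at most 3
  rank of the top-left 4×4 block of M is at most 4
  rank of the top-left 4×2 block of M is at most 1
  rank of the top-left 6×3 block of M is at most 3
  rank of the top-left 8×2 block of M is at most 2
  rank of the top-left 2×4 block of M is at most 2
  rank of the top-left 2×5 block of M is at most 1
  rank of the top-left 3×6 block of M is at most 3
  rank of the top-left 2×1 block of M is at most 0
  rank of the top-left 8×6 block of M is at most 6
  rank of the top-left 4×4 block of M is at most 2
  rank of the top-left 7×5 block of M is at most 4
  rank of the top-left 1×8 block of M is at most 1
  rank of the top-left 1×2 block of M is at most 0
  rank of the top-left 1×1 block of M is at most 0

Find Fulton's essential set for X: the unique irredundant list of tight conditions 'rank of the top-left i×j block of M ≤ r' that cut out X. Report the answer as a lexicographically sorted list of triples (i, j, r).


Propagating the 31 rank bounds to every northwest block:

  0 | 0 | 1 | 1 | 1 | 1 | 1 | 1
  0 | 0 | 1 | 1 | 1 | 2 | 2 | 2
  1 | 1 | 2 | 2 | 2 | 3 | 3 | 3
  1 | 1 | 2 | 2 | 2 | 3 | 4 | 4
  1 | 2 | 3 | 3 | 3 | 4 | 5 | 5
  1 | 2 | 3 | 4 | 4 | 5 | 6 | 6
  1 | 2 | 3 | 4 | 4 | 5 | 6 | 7
  1 | 2 | 3 | 4 | 5 | 6 | 7 | 8

the unique w with this rank table is (3, 6, 1, 7, 2, 4, 8, 5).

Rothe diagram D(w) (10 cells), 5 SE-corners (essential conditions):

[(2, 2, 0), (2, 5, 1), (4, 2, 1), (4, 5, 2), (7, 5, 4)]


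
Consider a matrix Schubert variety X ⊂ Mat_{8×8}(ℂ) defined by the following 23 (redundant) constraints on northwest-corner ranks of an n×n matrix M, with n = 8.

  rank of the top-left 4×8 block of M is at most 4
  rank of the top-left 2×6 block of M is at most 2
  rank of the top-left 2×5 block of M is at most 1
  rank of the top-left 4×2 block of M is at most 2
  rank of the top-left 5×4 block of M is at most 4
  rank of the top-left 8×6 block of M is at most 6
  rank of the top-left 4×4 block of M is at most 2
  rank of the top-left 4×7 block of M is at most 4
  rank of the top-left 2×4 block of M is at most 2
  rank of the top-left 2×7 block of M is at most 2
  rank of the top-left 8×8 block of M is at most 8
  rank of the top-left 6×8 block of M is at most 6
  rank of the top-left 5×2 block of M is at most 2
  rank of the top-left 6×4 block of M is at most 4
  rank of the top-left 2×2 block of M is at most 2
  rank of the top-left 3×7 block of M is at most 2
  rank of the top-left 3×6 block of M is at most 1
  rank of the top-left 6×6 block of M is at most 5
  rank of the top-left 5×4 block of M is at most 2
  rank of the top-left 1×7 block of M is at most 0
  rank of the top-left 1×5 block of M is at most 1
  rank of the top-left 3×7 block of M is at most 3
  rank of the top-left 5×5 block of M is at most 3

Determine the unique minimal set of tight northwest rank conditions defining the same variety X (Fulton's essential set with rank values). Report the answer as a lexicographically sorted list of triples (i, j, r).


Reconstructing r_w from the 23 given conditions:

  0  0  0  0  0  0  0  1
  1  1  1  1  1  1  1  2
  1  1  1  1  1  1  2  3
  1  2  2  2  2  2  3  4
  1  2  2  2  3  3  4  5
  1  2  3  3  4  4  5  6
  1  2  3  4  5  5  6  7
  1  2  3  4  5  6  7  8

giving w = (8, 1, 7, 2, 5, 3, 4, 6) via Δ²R.

ℓ(w)=14; the 3 essential cells (i,j,r):

[(1, 7, 0), (3, 6, 1), (5, 4, 2)]


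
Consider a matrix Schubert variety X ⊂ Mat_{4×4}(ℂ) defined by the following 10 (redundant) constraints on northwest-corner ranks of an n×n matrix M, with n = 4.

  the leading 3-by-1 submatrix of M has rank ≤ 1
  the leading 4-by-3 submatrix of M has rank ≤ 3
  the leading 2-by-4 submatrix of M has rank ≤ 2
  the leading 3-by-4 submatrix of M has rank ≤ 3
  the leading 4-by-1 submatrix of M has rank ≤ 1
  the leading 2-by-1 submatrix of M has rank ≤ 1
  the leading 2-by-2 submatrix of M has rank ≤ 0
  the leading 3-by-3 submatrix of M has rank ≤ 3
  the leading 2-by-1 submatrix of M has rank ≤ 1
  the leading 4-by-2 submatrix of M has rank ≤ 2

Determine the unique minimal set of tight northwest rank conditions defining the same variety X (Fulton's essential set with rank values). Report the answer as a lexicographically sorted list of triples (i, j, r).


The tightest implied rank at each (i,j), from the 10 conditions:

  0, 0, 1, 1
  0, 0, 1, 2
  1, 1, 2, 3
  1, 2, 3, 4

reading off 1-entries of Δ²R: w = (3, 4, 1, 2).

Rothe diagram D(w) (4 cells), 1 SE-corner (essential condition):

[(2, 2, 0)]


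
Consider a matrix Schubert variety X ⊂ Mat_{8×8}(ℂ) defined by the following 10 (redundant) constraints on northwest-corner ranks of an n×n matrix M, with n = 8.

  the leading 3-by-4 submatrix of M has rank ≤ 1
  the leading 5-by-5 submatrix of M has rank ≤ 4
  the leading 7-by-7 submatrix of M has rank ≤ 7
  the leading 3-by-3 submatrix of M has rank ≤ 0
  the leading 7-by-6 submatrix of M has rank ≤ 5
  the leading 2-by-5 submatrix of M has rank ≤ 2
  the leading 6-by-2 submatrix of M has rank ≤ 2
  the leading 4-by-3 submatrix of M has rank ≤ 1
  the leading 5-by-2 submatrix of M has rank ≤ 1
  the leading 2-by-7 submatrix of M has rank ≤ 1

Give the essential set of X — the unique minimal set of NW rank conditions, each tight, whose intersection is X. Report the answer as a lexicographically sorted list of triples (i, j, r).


Computing R[i][j] = min implied NW-rank bound (n=8, 10 conditions):

  0 | 0 | 0 | 1 | 1 | 1 | 1 | 1
  0 | 0 | 0 | 1 | 1 | 1 | 1 | 2
  0 | 0 | 0 | 1 | 2 | 2 | 2 | 3
  1 | 1 | 1 | 2 | 3 | 3 | 3 | 4
  1 | 1 | 2 | 3 | 4 | 4 | 4 | 5
  1 | 2 | 3 | 4 | 5 | 5 | 5 | 6
  1 | 2 | 3 | 4 | 5 | 5 | 6 | 7
  1 | 2 | 3 | 4 | 5 | 6 | 7 | 8

so w = (4, 8, 5, 1, 3, 2, 7, 6).

Rothe diagram D(w) (14 cells), 4 SE-corners (essential conditions):

[(2, 7, 1), (3, 3, 0), (5, 2, 1), (7, 6, 5)]
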